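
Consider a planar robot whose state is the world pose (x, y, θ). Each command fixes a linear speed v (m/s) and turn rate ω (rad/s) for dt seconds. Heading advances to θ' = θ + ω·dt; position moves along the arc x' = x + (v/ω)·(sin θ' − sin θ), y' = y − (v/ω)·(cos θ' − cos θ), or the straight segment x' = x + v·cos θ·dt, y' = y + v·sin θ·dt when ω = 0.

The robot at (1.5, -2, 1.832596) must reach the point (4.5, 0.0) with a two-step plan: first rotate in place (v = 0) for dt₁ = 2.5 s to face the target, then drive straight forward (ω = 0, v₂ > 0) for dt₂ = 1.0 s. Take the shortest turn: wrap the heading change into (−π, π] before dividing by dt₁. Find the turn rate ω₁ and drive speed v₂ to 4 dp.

ω₁ = -0.4978, v₂ = 3.6056

heading to target = atan2(0−-2, 4.5−1.5) = 0.5880
Δθ = wrap(0.5880 − 1.8326) = -1.2446; ω₁ = Δθ/dt₁ = -0.4978
distance = √((4.5−1.5)² + (0−-2)²) = 3.6056; v₂ = distance/dt₂ = 3.6056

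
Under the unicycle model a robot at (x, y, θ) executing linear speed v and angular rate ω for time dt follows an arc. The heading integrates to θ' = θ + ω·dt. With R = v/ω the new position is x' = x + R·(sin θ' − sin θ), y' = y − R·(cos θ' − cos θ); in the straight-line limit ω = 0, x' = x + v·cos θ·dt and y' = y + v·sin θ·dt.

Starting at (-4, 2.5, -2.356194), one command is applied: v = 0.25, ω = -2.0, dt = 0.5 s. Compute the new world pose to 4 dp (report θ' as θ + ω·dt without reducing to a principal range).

(-4.1150, 2.4663, -3.3562)

θ' = -2.3562 + -2.0·0.5 = -3.3562
R = v/ω = 0.25/-2.0 = -0.1250
x' = -4 + -0.1250·(sin -3.3562 − sin -2.3562) = -4.1150
y' = 2.5 − -0.1250·(cos -3.3562 − cos -2.3562) = 2.4663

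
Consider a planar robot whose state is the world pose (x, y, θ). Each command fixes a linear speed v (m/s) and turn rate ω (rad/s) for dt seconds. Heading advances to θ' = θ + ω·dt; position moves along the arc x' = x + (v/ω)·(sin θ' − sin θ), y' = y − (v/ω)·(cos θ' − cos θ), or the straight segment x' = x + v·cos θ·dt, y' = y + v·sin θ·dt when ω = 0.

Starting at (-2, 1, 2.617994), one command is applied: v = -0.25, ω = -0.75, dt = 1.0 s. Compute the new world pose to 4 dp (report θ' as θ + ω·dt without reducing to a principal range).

(-1.8479, 0.8089, 1.8680)

θ' = 2.6180 + -0.75·1.0 = 1.8680
R = v/ω = -0.25/-0.75 = 0.3333
x' = -2 + 0.3333·(sin 1.8680 − sin 2.6180) = -1.8479
y' = 1 − 0.3333·(cos 1.8680 − cos 2.6180) = 0.8089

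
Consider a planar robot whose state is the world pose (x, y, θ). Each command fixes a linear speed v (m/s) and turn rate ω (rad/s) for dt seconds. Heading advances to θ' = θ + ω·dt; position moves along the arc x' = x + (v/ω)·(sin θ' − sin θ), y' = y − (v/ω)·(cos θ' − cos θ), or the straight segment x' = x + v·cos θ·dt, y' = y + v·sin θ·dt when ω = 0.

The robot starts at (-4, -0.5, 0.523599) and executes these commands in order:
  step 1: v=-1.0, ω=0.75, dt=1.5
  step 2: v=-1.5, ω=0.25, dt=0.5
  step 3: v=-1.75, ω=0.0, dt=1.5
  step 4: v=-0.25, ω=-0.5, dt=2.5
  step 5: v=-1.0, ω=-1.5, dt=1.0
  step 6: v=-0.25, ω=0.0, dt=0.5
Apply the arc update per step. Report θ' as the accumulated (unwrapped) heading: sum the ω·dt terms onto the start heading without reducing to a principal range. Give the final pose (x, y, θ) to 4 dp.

step 1: θ'=1.6486 (R=-1.3333) → pose (-4.6626, -1.7583, 1.6486)
step 2: θ'=1.7736 (R=-6.0000) → pose (-4.5578, -2.5005, 1.7736)
step 3: θ'=1.7736 (straight) → pose (-4.0291, -5.0717, 1.7736)
step 4: θ'=0.5236 (R=0.5000) → pose (-4.2689, -5.6054, 0.5236)
step 5: θ'=-0.9764 (R=0.6667) → pose (-5.1545, -5.4014, -0.9764)
step 6: θ'=-0.9764 (straight) → pose (-5.2245, -5.2978, -0.9764)

(-5.2245, -5.2978, -0.9764)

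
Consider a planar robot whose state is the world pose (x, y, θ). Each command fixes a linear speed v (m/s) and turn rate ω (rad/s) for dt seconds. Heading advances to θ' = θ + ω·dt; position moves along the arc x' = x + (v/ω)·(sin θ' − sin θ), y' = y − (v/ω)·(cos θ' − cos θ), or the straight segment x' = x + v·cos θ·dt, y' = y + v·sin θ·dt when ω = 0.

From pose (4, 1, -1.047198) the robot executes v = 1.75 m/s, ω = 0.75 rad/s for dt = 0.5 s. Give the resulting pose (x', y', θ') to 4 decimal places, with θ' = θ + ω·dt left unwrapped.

(4.5677, 0.3409, -0.6722)

θ' = -1.0472 + 0.75·0.5 = -0.6722
R = v/ω = 1.75/0.75 = 2.3333
x' = 4 + 2.3333·(sin -0.6722 − sin -1.0472) = 4.5677
y' = 1 − 2.3333·(cos -0.6722 − cos -1.0472) = 0.3409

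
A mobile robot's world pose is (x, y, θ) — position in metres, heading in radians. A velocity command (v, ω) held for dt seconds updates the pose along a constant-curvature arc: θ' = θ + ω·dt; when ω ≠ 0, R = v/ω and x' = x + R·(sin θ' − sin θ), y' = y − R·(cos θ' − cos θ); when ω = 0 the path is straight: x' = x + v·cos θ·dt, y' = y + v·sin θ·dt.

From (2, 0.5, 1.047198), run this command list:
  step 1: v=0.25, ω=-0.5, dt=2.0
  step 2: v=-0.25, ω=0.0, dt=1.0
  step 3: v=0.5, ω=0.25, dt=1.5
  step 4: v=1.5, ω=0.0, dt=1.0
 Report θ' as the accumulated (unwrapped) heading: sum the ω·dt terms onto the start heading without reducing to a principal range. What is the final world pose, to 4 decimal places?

(4.2532, 1.5257, 0.4222)

step 1: θ'=0.0472 (R=-0.5000) → pose (2.4094, 0.7494, 0.0472)
step 2: θ'=0.0472 (straight) → pose (2.1597, 0.7376, 0.0472)
step 3: θ'=0.4222 (R=2.0000) → pose (2.8849, 0.9110, 0.4222)
step 4: θ'=0.4222 (straight) → pose (4.2532, 1.5257, 0.4222)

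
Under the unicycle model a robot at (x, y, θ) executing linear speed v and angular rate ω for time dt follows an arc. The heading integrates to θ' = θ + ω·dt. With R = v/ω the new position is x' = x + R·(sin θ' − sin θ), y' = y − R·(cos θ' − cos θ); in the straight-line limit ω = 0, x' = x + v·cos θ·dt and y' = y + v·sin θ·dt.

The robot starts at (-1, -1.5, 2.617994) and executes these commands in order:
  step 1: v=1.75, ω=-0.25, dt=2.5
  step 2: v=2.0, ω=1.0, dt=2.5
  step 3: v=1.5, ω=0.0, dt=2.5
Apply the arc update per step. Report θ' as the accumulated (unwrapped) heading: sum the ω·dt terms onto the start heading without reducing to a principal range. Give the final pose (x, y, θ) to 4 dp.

(-8.4779, -2.3505, 4.4930)

step 1: θ'=1.9930 (R=-7.0000) → pose (-3.8853, 1.6938, 1.9930)
step 2: θ'=4.4930 (R=2.0000) → pose (-7.6618, 1.3096, 4.4930)
step 3: θ'=4.4930 (straight) → pose (-8.4779, -2.3505, 4.4930)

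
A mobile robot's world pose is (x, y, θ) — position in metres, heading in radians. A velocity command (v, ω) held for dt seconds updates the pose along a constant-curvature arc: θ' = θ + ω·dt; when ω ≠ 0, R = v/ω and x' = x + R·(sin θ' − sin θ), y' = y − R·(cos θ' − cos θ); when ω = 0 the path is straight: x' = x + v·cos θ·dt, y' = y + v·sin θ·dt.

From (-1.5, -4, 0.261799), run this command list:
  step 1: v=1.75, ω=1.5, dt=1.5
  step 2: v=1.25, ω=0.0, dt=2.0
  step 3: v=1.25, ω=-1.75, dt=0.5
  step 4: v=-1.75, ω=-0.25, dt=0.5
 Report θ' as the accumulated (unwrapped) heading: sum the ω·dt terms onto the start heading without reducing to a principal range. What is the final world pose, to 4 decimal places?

(-3.4242, -0.8021, 1.5118)

step 1: θ'=2.5118 (R=1.1667) → pose (-1.1148, -1.9302, 2.5118)
step 2: θ'=2.5118 (straight) → pose (-3.1352, -0.4578, 2.5118)
step 3: θ'=1.6368 (R=-0.7143) → pose (-3.4272, 0.0723, 1.6368)
step 4: θ'=1.5118 (R=7.0000) → pose (-3.4242, -0.8021, 1.5118)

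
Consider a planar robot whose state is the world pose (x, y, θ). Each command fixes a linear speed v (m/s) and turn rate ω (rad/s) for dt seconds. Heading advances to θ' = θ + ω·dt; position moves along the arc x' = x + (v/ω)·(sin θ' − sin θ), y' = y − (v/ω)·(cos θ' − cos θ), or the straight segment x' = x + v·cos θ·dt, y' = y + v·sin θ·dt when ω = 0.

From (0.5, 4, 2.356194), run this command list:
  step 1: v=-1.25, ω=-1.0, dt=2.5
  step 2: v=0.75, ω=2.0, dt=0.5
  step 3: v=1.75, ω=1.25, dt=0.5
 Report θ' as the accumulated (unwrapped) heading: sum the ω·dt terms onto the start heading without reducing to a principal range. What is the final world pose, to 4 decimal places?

(0.1109, 2.7966, 1.4812)

step 1: θ'=-0.1438 (R=1.2500) → pose (-0.5630, 1.8790, -0.1438)
step 2: θ'=0.8562 (R=0.3750) → pose (-0.2260, 2.0044, 0.8562)
step 3: θ'=1.4812 (R=1.4000) → pose (0.1109, 2.7966, 1.4812)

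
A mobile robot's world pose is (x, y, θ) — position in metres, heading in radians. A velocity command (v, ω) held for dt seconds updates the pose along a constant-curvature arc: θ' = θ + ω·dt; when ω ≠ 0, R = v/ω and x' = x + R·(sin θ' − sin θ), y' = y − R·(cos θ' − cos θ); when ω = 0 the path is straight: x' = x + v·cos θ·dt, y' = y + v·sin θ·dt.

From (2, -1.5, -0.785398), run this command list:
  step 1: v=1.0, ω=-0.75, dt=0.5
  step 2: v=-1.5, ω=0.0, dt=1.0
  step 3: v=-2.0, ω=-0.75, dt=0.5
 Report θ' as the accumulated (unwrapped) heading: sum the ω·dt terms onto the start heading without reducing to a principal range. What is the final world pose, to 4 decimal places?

(1.4616, 0.4342, -1.5354)

step 1: θ'=-1.1604 (R=-1.3333) → pose (2.2798, -1.9108, -1.1604)
step 2: θ'=-1.1604 (straight) → pose (1.6813, -0.5354, -1.1604)
step 3: θ'=-1.5354 (R=2.6667) → pose (1.4616, 0.4342, -1.5354)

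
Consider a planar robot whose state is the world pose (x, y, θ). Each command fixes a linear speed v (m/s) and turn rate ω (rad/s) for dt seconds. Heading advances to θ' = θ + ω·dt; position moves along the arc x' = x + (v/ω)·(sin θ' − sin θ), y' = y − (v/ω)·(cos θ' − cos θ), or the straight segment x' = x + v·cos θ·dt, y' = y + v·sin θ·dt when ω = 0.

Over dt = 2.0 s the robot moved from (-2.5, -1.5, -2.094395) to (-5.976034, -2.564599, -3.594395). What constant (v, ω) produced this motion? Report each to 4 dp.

v = 2.0000, ω = -0.7500

Δθ = -3.594395 − -2.094395 = -1.500000
ω = Δθ/dt = -1.500000/2.0 = -0.7500
R = Δx/(sin θ' − sin θ) = -2.6667
v = R·ω = -2.6667·-0.7500 = 2.0000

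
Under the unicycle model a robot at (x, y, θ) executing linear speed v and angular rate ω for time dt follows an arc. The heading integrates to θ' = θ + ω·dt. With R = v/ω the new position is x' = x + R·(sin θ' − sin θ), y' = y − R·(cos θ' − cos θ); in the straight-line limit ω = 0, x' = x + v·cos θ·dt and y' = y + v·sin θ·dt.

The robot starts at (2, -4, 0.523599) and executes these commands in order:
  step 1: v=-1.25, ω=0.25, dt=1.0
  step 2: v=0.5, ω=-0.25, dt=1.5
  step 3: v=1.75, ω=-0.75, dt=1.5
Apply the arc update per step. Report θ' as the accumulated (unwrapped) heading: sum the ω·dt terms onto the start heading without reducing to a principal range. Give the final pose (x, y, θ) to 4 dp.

(4.0830, -4.7468, -0.7264)

step 1: θ'=0.7736 (R=-5.0000) → pose (1.0064, -4.7531, 0.7736)
step 2: θ'=0.3986 (R=-2.0000) → pose (1.6276, -4.3407, 0.3986)
step 3: θ'=-0.7264 (R=-2.3333) → pose (4.0830, -4.7468, -0.7264)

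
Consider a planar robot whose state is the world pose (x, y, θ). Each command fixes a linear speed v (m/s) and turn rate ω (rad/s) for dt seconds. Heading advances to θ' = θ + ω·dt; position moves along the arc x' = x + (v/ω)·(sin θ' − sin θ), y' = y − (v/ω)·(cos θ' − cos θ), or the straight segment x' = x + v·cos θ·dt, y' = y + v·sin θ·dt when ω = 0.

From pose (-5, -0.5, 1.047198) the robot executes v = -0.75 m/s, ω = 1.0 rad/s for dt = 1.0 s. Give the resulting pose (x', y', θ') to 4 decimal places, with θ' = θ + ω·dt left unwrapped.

(-5.0170, -1.2189, 2.0472)

θ' = 1.0472 + 1.0·1.0 = 2.0472
R = v/ω = -0.75/1.0 = -0.7500
x' = -5 + -0.7500·(sin 2.0472 − sin 1.0472) = -5.0170
y' = -0.5 − -0.7500·(cos 2.0472 − cos 1.0472) = -1.2189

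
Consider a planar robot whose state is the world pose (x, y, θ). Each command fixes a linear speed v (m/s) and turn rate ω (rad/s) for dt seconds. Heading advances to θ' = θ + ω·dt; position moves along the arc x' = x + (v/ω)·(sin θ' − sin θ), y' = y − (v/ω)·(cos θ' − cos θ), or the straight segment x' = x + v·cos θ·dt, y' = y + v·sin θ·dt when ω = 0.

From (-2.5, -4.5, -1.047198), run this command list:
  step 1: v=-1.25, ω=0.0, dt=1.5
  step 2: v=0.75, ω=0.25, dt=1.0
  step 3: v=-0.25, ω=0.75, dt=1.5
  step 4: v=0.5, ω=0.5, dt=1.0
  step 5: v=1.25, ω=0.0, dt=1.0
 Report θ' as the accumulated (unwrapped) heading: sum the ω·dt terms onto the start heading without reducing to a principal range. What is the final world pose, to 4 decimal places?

step 1: θ'=-1.0472 (straight) → pose (-3.4375, -2.8762, -1.0472)
step 2: θ'=-0.7972 (R=3.0000) → pose (-2.9856, -3.4723, -0.7972)
step 3: θ'=0.3278 (R=-0.3333) → pose (-3.3314, -3.3897, 0.3278)
step 4: θ'=0.8278 (R=1.0000) → pose (-2.9169, -3.1194, 0.8278)
step 5: θ'=0.8278 (straight) → pose (-2.0713, -2.1989, 0.8278)

(-2.0713, -2.1989, 0.8278)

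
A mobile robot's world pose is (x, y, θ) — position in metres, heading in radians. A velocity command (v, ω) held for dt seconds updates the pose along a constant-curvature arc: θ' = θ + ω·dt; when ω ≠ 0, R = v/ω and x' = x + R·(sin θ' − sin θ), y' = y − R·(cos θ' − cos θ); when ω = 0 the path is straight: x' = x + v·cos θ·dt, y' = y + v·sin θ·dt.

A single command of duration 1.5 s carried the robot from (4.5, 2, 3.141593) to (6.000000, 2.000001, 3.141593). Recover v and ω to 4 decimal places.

v = -1.0000, ω = 0.0000

Δθ = 3.141593 − 3.141593 = 0.000000
ω = Δθ/dt = 0.000000/1.5 = 0.0000
ω = 0 → v = (Δx·cos θ + Δy·sin θ)/dt = -1.0000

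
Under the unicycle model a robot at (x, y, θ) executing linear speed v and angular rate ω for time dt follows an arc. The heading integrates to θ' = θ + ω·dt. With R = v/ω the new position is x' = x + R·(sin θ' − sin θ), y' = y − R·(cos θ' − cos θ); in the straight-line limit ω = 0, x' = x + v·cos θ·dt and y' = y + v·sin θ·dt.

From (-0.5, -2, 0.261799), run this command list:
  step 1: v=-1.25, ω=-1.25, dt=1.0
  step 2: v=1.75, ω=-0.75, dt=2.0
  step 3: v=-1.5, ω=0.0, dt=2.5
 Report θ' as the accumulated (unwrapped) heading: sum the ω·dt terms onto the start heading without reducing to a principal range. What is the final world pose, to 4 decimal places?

(0.8537, -2.4412, -2.4882)

step 1: θ'=-0.9882 (R=1.0000) → pose (-1.5939, -1.5843, -0.9882)
step 2: θ'=-2.4882 (R=-2.3333) → pose (-2.1239, -4.7208, -2.4882)
step 3: θ'=-2.4882 (straight) → pose (0.8537, -2.4412, -2.4882)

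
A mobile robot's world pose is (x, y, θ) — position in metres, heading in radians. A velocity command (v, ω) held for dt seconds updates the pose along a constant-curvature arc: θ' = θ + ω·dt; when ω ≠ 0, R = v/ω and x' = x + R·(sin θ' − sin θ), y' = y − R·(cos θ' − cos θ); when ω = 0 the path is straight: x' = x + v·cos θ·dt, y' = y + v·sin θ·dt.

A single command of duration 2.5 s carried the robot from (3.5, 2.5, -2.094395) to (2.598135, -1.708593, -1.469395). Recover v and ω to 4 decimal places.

Δθ = -1.469395 − -2.094395 = 0.625000
ω = Δθ/dt = 0.625000/2.5 = 0.2500
R = −Δy/(cos θ' − cos θ) = 7.0000
v = R·ω = 7.0000·0.2500 = 1.7500

v = 1.7500, ω = 0.2500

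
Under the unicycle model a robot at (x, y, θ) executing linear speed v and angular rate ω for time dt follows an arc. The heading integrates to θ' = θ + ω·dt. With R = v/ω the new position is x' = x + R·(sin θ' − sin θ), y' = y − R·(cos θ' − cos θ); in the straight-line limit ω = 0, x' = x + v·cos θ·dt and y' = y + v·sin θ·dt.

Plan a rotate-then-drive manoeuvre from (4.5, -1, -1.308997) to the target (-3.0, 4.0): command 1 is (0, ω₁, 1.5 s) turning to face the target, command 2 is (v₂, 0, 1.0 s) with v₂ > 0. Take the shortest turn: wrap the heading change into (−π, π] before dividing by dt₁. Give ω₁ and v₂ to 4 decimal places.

ω₁ = -1.6137, v₂ = 9.0139

heading to target = atan2(4−-1, -3−4.5) = 2.5536
Δθ = wrap(2.5536 − -1.3090) = -2.4206; ω₁ = Δθ/dt₁ = -1.6137
distance = √((-3−4.5)² + (4−-1)²) = 9.0139; v₂ = distance/dt₂ = 9.0139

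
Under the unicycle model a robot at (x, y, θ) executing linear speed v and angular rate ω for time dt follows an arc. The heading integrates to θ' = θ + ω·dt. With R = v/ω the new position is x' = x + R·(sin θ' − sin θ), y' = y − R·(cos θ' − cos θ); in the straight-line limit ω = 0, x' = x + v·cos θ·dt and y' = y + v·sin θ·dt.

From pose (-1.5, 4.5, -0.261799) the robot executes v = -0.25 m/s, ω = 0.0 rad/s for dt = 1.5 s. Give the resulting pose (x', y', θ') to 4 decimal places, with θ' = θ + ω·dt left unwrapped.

(-1.8622, 4.5971, -0.2618)

θ' = -0.2618 + 0.0·1.5 = -0.2618
ω = 0 → straight: x' = -1.5 + -0.25·cos(-0.2618)·1.5 = -1.8622
y' = 4.5 + -0.25·sin(-0.2618)·1.5 = 4.5971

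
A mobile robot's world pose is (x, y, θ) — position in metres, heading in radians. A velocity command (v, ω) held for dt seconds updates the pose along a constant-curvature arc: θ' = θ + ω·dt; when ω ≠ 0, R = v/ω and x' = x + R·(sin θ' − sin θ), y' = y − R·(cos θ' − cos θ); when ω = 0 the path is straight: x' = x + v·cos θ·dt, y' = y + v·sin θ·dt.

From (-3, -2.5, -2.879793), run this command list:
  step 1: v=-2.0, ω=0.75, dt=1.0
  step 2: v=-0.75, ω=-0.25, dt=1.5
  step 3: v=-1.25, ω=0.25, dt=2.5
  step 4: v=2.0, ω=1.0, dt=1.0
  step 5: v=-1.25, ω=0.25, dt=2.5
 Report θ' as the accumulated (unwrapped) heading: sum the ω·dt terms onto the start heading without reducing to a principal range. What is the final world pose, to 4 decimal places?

step 1: θ'=-2.1298 (R=-2.6667) → pose (-1.4294, -1.3384, -2.1298)
step 2: θ'=-2.5048 (R=3.0000) → pose (-0.6699, -0.5174, -2.5048)
step 3: θ'=-1.8798 (R=-5.0000) → pose (1.1201, 1.9821, -1.8798)
step 4: θ'=-0.8798 (R=2.0000) → pose (1.4842, 0.0992, -0.8798)
step 5: θ'=-0.2548 (R=-5.0000) → pose (-1.1086, 1.7513, -0.2548)

(-1.1086, 1.7513, -0.2548)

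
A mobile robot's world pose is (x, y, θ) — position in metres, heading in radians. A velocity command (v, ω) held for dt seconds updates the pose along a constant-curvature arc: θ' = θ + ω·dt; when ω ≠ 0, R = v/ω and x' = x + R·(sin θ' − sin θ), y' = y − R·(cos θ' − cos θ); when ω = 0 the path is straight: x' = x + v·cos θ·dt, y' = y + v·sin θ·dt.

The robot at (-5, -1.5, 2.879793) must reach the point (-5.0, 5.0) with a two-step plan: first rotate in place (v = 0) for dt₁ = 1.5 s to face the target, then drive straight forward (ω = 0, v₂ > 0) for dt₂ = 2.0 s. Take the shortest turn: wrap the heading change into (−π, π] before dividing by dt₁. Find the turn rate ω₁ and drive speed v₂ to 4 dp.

ω₁ = -0.8727, v₂ = 3.2500

heading to target = atan2(5−-1.5, -5−-5) = 1.5708
Δθ = wrap(1.5708 − 2.8798) = -1.3090; ω₁ = Δθ/dt₁ = -0.8727
distance = √((-5−-5)² + (5−-1.5)²) = 6.5000; v₂ = distance/dt₂ = 3.2500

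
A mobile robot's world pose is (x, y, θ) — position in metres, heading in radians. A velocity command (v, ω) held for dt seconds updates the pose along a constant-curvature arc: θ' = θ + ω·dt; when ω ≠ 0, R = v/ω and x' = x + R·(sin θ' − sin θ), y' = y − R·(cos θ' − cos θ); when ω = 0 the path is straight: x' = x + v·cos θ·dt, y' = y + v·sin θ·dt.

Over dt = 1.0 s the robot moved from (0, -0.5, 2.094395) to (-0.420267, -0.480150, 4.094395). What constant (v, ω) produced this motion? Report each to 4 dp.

Δθ = 4.094395 − 2.094395 = 2.000000
ω = Δθ/dt = 2.000000/1.0 = 2.0000
R = Δx/(sin θ' − sin θ) = 0.2500
v = R·ω = 0.2500·2.0000 = 0.5000

v = 0.5000, ω = 2.0000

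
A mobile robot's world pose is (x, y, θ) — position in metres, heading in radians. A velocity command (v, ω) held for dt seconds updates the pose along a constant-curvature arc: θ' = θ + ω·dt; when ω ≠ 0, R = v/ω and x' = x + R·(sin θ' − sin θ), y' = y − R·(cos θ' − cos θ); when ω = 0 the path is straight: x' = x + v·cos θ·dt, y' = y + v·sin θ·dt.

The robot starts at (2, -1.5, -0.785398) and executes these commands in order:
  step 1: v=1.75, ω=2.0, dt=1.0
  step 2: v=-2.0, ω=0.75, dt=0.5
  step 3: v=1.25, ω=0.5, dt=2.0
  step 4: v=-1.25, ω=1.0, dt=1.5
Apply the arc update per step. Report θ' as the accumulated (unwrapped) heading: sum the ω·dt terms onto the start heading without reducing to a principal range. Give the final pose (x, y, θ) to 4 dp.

(3.7541, 0.2505, 4.0896)

step 1: θ'=1.2146 (R=0.8750) → pose (3.4388, -1.1864, 1.2146)
step 2: θ'=1.5896 (R=-2.6667) → pose (3.2719, -2.1664, 1.5896)
step 3: θ'=2.5896 (R=2.5000) → pose (2.0833, -0.0847, 2.5896)
step 4: θ'=4.0896 (R=-1.2500) → pose (3.7541, 0.2505, 4.0896)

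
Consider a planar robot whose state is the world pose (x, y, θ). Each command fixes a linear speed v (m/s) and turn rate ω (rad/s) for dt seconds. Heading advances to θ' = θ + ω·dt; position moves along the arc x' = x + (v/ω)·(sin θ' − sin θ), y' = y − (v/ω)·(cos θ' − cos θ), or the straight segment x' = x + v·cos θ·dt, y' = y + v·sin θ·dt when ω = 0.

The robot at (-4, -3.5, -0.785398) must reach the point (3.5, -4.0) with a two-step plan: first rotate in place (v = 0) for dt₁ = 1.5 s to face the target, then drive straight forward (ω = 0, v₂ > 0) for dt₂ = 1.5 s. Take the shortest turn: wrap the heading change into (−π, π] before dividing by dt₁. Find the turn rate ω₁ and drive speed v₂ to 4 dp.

heading to target = atan2(-4−-3.5, 3.5−-4) = -0.0666
Δθ = wrap(-0.0666 − -0.7854) = 0.7188; ω₁ = Δθ/dt₁ = 0.4792
distance = √((3.5−-4)² + (-4−-3.5)²) = 7.5166; v₂ = distance/dt₂ = 5.0111

ω₁ = 0.4792, v₂ = 5.0111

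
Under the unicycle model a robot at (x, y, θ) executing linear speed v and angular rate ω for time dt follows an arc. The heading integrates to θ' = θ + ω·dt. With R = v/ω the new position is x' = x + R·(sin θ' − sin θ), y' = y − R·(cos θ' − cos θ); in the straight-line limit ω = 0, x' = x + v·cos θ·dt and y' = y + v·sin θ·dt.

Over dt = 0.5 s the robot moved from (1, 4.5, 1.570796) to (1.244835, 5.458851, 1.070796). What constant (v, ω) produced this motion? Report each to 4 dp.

v = 2.0000, ω = -1.0000

Δθ = 1.070796 − 1.570796 = -0.500000
ω = Δθ/dt = -0.500000/0.5 = -1.0000
R = −Δy/(cos θ' − cos θ) = -2.0000
v = R·ω = -2.0000·-1.0000 = 2.0000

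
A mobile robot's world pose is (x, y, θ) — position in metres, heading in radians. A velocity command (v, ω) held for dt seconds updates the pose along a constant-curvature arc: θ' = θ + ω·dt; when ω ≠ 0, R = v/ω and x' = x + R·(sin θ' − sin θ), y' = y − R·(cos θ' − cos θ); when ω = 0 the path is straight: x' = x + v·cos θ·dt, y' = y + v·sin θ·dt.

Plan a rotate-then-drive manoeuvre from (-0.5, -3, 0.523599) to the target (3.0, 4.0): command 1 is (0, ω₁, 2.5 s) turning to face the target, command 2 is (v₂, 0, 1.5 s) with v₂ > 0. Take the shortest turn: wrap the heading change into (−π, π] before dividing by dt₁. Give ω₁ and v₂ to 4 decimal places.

heading to target = atan2(4−-3, 3−-0.5) = 1.1071
Δθ = wrap(1.1071 − 0.5236) = 0.5835; ω₁ = Δθ/dt₁ = 0.2334
distance = √((3−-0.5)² + (4−-3)²) = 7.8262; v₂ = distance/dt₂ = 5.2175

ω₁ = 0.2334, v₂ = 5.2175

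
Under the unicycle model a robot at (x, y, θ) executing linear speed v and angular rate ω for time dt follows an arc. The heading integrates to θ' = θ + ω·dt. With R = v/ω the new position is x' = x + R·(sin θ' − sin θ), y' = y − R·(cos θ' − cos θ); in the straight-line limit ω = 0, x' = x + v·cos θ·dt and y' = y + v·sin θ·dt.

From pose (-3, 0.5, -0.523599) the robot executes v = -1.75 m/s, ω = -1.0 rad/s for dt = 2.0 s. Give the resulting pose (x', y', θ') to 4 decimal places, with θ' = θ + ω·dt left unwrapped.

θ' = -0.5236 + -1.0·2.0 = -2.5236
R = v/ω = -1.75/-1.0 = 1.7500
x' = -3 + 1.7500·(sin -2.5236 − sin -0.5236) = -3.1390
y' = 0.5 − 1.7500·(cos -2.5236 − cos -0.5236) = 3.4419

(-3.1390, 3.4419, -2.5236)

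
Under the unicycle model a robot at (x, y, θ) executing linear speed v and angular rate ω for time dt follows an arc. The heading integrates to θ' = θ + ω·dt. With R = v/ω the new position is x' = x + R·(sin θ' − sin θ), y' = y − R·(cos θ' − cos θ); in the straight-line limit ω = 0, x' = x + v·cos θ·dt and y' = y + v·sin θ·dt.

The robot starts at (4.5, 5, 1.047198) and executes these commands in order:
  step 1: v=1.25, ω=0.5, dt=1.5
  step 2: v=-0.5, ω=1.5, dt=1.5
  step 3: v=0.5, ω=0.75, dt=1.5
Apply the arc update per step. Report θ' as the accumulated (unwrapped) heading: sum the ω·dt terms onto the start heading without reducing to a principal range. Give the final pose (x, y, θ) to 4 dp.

step 1: θ'=1.7972 (R=2.5000) → pose (4.7711, 6.8112, 1.7972)
step 2: θ'=4.0472 (R=-0.3333) → pose (5.3582, 6.6803, 4.0472)
step 3: θ'=5.1722 (R=0.6667) → pose (5.2853, 5.9729, 5.1722)

(5.2853, 5.9729, 5.1722)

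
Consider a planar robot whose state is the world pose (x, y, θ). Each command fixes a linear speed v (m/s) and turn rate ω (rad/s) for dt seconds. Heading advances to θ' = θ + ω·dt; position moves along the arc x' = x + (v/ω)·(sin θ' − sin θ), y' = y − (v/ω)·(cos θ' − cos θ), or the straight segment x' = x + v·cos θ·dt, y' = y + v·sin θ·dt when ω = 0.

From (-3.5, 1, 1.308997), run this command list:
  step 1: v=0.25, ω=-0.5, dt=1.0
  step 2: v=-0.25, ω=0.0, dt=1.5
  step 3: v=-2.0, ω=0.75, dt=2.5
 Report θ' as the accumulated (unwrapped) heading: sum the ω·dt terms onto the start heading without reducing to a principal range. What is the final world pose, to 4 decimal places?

(-2.8862, -3.2886, 2.6840)

step 1: θ'=0.8090 (R=-0.5000) → pose (-3.3788, 1.2157, 0.8090)
step 2: θ'=0.8090 (straight) → pose (-3.6377, 0.9444, 0.8090)
step 3: θ'=2.6840 (R=-2.6667) → pose (-2.8862, -3.2886, 2.6840)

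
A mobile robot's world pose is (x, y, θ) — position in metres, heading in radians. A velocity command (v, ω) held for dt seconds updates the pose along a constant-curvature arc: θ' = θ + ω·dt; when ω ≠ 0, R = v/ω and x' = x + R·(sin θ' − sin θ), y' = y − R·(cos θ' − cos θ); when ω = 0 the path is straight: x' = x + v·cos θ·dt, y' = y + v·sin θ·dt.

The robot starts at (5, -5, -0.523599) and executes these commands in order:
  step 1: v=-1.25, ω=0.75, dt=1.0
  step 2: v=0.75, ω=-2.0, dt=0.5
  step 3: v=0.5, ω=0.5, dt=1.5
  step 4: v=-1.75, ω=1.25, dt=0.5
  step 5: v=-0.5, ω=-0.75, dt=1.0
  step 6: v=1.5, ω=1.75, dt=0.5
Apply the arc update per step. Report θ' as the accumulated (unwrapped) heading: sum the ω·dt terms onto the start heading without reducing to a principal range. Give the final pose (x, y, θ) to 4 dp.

step 1: θ'=0.2264 (R=-1.6667) → pose (3.7925, -4.8192, 0.2264)
step 2: θ'=-0.7736 (R=-0.3750) → pose (4.1387, -4.9164, -0.7736)
step 3: θ'=-0.0236 (R=1.0000) → pose (4.8139, -5.2007, -0.0236)
step 4: θ'=0.6014 (R=-1.4000) → pose (3.9887, -5.4460, 0.6014)
step 5: θ'=-0.1486 (R=0.6667) → pose (3.5128, -5.5556, -0.1486)
step 6: θ'=0.7264 (R=0.8571) → pose (4.2090, -5.3487, 0.7264)

(4.2090, -5.3487, 0.7264)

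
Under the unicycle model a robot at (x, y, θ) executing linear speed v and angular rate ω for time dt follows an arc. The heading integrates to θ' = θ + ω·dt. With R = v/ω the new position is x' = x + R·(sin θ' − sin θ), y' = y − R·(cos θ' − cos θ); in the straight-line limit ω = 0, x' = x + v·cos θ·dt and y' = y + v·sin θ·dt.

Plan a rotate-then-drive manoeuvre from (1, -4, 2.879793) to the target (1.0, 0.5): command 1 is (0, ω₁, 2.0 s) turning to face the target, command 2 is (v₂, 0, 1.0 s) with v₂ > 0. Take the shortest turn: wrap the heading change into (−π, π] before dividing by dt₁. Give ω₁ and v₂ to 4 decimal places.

ω₁ = -0.6545, v₂ = 4.5000

heading to target = atan2(0.5−-4, 1−1) = 1.5708
Δθ = wrap(1.5708 − 2.8798) = -1.3090; ω₁ = Δθ/dt₁ = -0.6545
distance = √((1−1)² + (0.5−-4)²) = 4.5000; v₂ = distance/dt₂ = 4.5000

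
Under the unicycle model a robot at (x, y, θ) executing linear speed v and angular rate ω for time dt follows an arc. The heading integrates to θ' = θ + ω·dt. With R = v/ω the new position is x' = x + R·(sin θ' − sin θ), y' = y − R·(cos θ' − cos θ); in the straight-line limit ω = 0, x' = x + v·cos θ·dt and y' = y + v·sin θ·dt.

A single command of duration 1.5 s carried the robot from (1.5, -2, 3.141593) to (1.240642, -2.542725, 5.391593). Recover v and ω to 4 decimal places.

Δθ = 5.391593 − 3.141593 = 2.250000
ω = Δθ/dt = 2.250000/1.5 = 1.5000
R = −Δy/(cos θ' − cos θ) = 0.3333
v = R·ω = 0.3333·1.5000 = 0.5000

v = 0.5000, ω = 1.5000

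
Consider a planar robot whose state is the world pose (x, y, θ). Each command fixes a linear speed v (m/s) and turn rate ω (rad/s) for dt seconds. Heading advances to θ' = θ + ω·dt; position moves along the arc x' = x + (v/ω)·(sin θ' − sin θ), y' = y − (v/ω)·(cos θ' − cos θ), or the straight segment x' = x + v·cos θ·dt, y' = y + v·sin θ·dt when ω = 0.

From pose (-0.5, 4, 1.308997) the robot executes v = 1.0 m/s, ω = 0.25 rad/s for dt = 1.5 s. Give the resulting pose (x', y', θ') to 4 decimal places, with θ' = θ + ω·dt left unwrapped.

θ' = 1.3090 + 0.25·1.5 = 1.6840
R = v/ω = 1.0/0.25 = 4.0000
x' = -0.5 + 4.0000·(sin 1.6840 − sin 1.3090) = -0.3893
y' = 4 − 4.0000·(cos 1.6840 − cos 1.3090) = 5.4871

(-0.3893, 5.4871, 1.6840)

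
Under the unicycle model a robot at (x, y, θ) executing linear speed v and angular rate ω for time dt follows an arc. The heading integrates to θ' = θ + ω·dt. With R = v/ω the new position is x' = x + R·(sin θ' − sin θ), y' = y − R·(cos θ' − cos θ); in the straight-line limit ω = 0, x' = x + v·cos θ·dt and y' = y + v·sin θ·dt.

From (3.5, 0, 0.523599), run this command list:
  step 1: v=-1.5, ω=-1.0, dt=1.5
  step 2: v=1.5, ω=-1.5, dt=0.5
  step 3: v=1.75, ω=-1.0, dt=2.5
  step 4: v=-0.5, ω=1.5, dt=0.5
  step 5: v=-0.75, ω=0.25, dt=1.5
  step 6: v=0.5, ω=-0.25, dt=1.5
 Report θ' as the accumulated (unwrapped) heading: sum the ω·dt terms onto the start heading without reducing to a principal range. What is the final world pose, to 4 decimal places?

step 1: θ'=-0.9764 (R=1.5000) → pose (1.5073, 0.4590, -0.9764)
step 2: θ'=-1.7264 (R=-1.0000) → pose (1.6667, -0.2560, -1.7264)
step 3: θ'=-4.2264 (R=-1.7500) → pose (-1.6095, -0.8021, -4.2264)
step 4: θ'=-3.4764 (R=-0.3333) → pose (-1.4243, -0.9613, -3.4764)
step 5: θ'=-3.1014 (R=-3.0000) → pose (-0.3180, -1.1254, -3.1014)
step 6: θ'=-3.4764 (R=-2.0000) → pose (-1.0556, -1.0160, -3.4764)

(-1.0556, -1.0160, -3.4764)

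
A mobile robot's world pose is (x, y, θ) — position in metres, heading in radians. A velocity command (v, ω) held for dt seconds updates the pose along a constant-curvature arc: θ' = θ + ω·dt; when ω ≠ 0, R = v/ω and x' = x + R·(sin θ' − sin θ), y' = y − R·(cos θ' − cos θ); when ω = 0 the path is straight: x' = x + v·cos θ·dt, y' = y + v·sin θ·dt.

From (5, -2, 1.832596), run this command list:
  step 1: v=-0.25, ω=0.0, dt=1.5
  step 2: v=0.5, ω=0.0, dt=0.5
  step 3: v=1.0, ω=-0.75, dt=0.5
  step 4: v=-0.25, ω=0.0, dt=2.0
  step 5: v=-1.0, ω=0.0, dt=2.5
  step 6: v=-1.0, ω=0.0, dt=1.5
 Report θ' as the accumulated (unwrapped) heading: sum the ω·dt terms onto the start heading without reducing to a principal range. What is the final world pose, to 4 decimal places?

step 1: θ'=1.8326 (straight) → pose (5.0971, -2.3622, 1.8326)
step 2: θ'=1.8326 (straight) → pose (5.0324, -2.1207, 1.8326)
step 3: θ'=1.4576 (R=-1.3333) → pose (4.9955, -1.6250, 1.4576)
step 4: θ'=1.4576 (straight) → pose (4.9390, -2.1218, 1.4576)
step 5: θ'=1.4576 (straight) → pose (4.6566, -4.6058, 1.4576)
step 6: θ'=1.4576 (straight) → pose (4.4871, -6.0962, 1.4576)

(4.4871, -6.0962, 1.4576)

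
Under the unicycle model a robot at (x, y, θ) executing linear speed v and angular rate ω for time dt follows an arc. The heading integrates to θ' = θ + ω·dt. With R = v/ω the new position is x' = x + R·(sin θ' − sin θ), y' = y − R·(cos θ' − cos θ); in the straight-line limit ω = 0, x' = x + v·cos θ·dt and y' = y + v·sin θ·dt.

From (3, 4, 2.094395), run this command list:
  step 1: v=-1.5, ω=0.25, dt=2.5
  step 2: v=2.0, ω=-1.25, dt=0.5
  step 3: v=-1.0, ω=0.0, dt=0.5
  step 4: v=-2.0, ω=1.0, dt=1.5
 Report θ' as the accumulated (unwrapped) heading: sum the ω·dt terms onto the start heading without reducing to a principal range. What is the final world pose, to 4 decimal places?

step 1: θ'=2.7194 (R=-6.0000) → pose (5.7376, 1.5269, 2.7194)
step 2: θ'=2.0944 (R=-1.6000) → pose (5.0075, 2.1864, 2.0944)
step 3: θ'=2.0944 (straight) → pose (5.2575, 1.7533, 2.0944)
step 4: θ'=3.5944 (R=-2.0000) → pose (7.8646, 0.9549, 3.5944)

(7.8646, 0.9549, 3.5944)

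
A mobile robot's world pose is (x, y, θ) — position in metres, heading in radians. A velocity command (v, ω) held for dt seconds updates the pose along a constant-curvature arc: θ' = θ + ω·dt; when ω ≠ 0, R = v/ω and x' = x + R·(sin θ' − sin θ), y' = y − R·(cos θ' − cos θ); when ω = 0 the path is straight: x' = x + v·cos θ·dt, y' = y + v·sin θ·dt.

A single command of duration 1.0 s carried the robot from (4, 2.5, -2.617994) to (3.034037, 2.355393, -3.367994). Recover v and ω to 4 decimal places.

Δθ = -3.367994 − -2.617994 = -0.750000
ω = Δθ/dt = -0.750000/1.0 = -0.7500
R = Δx/(sin θ' − sin θ) = -1.3333
v = R·ω = -1.3333·-0.7500 = 1.0000

v = 1.0000, ω = -0.7500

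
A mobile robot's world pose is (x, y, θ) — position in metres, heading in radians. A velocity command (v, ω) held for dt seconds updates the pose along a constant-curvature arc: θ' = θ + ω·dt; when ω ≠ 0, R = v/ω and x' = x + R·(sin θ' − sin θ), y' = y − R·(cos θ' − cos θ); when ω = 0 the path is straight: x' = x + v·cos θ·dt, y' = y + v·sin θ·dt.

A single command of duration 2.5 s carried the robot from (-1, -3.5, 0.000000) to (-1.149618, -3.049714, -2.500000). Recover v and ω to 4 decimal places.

v = -0.2500, ω = -1.0000

Δθ = -2.500000 − 0.000000 = -2.500000
ω = Δθ/dt = -2.500000/2.5 = -1.0000
R = −Δy/(cos θ' − cos θ) = 0.2500
v = R·ω = 0.2500·-1.0000 = -0.2500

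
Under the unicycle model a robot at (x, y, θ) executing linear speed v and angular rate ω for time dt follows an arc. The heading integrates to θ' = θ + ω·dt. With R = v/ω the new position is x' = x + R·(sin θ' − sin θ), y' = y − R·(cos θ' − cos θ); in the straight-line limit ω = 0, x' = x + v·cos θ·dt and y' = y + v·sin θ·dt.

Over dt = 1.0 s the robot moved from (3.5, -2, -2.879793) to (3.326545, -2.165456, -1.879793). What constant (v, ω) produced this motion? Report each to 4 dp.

v = 0.2500, ω = 1.0000

Δθ = -1.879793 − -2.879793 = 1.000000
ω = Δθ/dt = 1.000000/1.0 = 1.0000
R = Δx/(sin θ' − sin θ) = 0.2500
v = R·ω = 0.2500·1.0000 = 0.2500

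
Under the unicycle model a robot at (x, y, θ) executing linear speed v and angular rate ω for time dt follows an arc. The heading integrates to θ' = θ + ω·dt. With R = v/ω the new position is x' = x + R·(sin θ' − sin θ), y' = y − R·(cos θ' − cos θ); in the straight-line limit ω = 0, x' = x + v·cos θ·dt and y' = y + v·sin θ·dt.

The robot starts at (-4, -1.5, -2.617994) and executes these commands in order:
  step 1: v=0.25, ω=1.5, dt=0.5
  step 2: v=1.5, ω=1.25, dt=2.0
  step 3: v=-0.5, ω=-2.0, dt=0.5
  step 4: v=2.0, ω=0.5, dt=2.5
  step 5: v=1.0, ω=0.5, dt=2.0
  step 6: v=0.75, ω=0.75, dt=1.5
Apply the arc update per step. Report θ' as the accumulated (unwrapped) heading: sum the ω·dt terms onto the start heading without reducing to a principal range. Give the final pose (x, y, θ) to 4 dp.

step 1: θ'=-1.8680 (R=0.1667) → pose (-4.0760, -1.5955, -1.8680)
step 2: θ'=0.6320 (R=1.2000) → pose (-2.2197, -2.9152, 0.6320)
step 3: θ'=-0.3680 (R=0.2500) → pose (-2.4573, -2.9467, -0.3680)
step 4: θ'=0.8820 (R=4.0000) → pose (2.0697, -1.7569, 0.8820)
step 5: θ'=1.8820 (R=2.0000) → pose (2.4296, 0.1267, 1.8820)
step 6: θ'=3.0070 (R=1.0000) → pose (1.6118, 0.8115, 3.0070)

(1.6118, 0.8115, 3.0070)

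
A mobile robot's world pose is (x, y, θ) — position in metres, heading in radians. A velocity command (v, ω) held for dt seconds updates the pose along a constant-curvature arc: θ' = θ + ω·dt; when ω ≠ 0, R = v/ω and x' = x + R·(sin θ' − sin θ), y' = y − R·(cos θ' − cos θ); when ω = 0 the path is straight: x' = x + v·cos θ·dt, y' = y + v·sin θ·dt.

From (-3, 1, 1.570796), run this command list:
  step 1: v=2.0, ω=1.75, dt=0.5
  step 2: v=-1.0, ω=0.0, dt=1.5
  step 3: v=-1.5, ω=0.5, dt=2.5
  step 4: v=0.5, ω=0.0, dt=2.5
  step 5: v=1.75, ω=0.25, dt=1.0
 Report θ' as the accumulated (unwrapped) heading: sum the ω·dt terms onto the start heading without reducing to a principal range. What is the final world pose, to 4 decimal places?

step 1: θ'=2.4458 (R=1.1429) → pose (-3.4103, 1.8772, 2.4458)
step 2: θ'=2.4458 (straight) → pose (-2.2590, 0.9157, 2.4458)
step 3: θ'=3.6958 (R=-3.0000) → pose (1.2428, 0.6674, 3.6958)
step 4: θ'=3.6958 (straight) → pose (0.1799, 0.0095, 3.6958)
step 5: θ'=3.9458 (R=7.0000) → pose (-1.1782, -1.0869, 3.9458)

(-1.1782, -1.0869, 3.9458)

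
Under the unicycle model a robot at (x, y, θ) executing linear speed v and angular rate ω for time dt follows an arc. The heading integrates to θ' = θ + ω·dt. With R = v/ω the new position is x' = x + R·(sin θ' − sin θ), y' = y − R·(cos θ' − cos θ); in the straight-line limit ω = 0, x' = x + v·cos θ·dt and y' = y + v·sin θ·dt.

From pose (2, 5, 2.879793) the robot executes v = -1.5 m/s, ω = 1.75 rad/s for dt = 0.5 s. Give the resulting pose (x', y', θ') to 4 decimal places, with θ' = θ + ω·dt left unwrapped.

(2.7151, 5.1270, 3.7548)

θ' = 2.8798 + 1.75·0.5 = 3.7548
R = v/ω = -1.5/1.75 = -0.8571
x' = 2 + -0.8571·(sin 3.7548 − sin 2.8798) = 2.7151
y' = 5 − -0.8571·(cos 3.7548 − cos 2.8798) = 5.1270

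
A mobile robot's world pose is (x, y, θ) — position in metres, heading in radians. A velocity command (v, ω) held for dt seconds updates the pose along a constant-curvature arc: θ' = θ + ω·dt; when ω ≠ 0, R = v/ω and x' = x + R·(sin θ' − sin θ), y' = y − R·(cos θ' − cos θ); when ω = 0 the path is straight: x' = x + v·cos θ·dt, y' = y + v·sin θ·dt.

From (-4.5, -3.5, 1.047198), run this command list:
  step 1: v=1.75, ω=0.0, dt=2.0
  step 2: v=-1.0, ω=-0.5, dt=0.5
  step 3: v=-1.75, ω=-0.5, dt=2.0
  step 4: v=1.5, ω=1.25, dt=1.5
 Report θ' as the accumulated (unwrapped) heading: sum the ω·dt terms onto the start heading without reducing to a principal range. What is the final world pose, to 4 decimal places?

step 1: θ'=1.0472 (straight) → pose (-2.7500, -0.4689, 1.0472)
step 2: θ'=0.7972 (R=2.0000) → pose (-3.0513, -0.8663, 0.7972)
step 3: θ'=-0.2028 (R=3.5000) → pose (-6.2601, -1.8491, -0.2028)
step 4: θ'=1.6722 (R=1.2000) → pose (-4.8246, -0.5522, 1.6722)

(-4.8246, -0.5522, 1.6722)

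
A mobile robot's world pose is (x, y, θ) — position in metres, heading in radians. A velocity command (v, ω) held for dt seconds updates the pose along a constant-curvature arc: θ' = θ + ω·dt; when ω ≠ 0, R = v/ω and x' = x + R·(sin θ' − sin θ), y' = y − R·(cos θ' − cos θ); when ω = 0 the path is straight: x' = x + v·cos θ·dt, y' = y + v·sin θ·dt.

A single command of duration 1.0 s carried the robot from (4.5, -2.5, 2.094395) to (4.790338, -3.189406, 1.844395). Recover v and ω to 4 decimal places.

v = -0.7500, ω = -0.2500

Δθ = 1.844395 − 2.094395 = -0.250000
ω = Δθ/dt = -0.250000/1.0 = -0.2500
R = −Δy/(cos θ' − cos θ) = 3.0000
v = R·ω = 3.0000·-0.2500 = -0.7500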